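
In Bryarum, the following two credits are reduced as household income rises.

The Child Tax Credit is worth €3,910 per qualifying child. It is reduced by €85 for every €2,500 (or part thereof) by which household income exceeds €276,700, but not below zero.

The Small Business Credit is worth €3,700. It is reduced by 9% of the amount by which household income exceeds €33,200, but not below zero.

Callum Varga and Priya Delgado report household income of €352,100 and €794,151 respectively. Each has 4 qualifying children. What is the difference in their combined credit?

Callum (€352,100): Child Tax Credit: base = 4 × €3,910 = €15,640. income exceeds €276,700 by €75,400, which is 31 full-or-partial €2,500 increments; reduction = 31 × €85 = €2,635, leaving €13,005. Small Business Credit: 9% of the €318,900 excess over €33,200 is €28,701 ≥ base, so the credit is €0. total €13,005 + €0 = €13,005
Priya (€794,151): Child Tax Credit: base = 4 × €3,910 = €15,640. income exceeds €276,700 by €517,451 → 207 increments × €85 = €17,595 ≥ base, so the credit is €0. Small Business Credit: 9% of the €760,951 excess over €33,200 is €68,485.59 ≥ base, so the credit is €0. total €0 + €0 = €0
Difference: |€13,005 − €0| = €13,005.

€13,005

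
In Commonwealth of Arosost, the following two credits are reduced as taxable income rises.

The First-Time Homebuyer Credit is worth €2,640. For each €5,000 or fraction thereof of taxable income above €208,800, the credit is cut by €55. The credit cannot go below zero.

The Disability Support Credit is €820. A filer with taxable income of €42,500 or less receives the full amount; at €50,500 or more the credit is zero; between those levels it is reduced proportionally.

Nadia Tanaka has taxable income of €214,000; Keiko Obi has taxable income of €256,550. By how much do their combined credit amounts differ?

Nadia (€214,000): First-Time Homebuyer Credit: income exceeds €208,800 by €5,200, which is 2 full-or-partial €5,000 increments; reduction = 2 × €55 = €110, leaving €2,530. Disability Support Credit: €214,000 is at or above €50,500, so the credit is €0. total €2,530 + €0 = €2,530
Keiko (€256,550): First-Time Homebuyer Credit: income exceeds €208,800 by €47,750, which is 10 full-or-partial €5,000 increments; reduction = 10 × €55 = €550, leaving €2,090. Disability Support Credit: €256,550 is at or above €50,500, so the credit is €0. total €2,090 + €0 = €2,090
Difference: |€2,530 − €2,090| = €440.

€440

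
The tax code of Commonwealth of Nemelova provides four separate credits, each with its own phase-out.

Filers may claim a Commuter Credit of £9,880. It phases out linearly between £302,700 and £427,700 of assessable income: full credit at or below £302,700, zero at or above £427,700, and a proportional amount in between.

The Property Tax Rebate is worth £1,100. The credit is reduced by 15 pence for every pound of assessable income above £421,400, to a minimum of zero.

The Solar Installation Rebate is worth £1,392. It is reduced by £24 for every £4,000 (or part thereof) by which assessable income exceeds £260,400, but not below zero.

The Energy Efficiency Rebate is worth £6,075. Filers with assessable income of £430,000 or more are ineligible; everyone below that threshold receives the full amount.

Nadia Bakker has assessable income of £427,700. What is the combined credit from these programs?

Commuter Credit: £427,700 is at or above £427,700, so the credit is £0.
Property Tax Rebate: 15% of the £6,300 excess over £421,400 is £945; credit = £1,100 − £945 = £155.
Solar Installation Rebate: income exceeds £260,400 by £167,300, which is 42 full-or-partial £4,000 increments; reduction = 42 × £24 = £1,008, leaving £384.
Energy Efficiency Rebate: £427,700 is below the £430,000 cutoff, so the full £6,075 applies.
Total: £0 + £155 + £384 + £6,075 = £6,614.

£6,614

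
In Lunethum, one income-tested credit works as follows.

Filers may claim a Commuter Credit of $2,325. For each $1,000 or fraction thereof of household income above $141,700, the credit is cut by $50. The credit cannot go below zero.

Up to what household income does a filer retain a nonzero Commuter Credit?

After 46 increments the reduction is 46 × $50 = $2,300, leaving $25; one more increment wipes it out. Increment 46 ends at excess 46 × $1,000 = $46,000, so the highest qualifying income is $141,700 + $46,000 = $187,700.

$187,700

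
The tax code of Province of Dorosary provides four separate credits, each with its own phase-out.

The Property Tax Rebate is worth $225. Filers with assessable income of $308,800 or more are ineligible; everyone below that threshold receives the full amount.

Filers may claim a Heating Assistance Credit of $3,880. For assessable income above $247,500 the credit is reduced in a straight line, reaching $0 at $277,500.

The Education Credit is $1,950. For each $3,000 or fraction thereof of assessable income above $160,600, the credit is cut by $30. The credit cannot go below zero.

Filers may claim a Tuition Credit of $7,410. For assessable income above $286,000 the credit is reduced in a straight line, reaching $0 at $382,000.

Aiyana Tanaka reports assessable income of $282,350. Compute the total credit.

$8,355

Property Tax Rebate: $282,350 is below the $308,800 cutoff, so the full $225 applies.
Heating Assistance Credit: $282,350 is at or above $277,500, so the credit is $0.
Education Credit: income exceeds $160,600 by $121,750, which is 41 full-or-partial $3,000 increments; reduction = 41 × $30 = $1,230, leaving $720.
Tuition Credit: $282,350 is at or below the $286,000 threshold, so the full $7,410 applies.
Total: $225 + $0 + $720 + $7,410 = $8,355.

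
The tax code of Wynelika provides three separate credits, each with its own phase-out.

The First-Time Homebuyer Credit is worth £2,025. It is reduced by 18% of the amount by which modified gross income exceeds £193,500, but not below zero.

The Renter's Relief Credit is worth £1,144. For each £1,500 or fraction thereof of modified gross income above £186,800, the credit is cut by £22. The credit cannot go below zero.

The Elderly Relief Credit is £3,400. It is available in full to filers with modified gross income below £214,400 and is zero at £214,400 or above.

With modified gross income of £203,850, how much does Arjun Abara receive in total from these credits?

£4,442

First-Time Homebuyer Credit: 18% of the £10,350 excess over £193,500 is £1,863; credit = £2,025 − £1,863 = £162.
Renter's Relief Credit: income exceeds £186,800 by £17,050, which is 12 full-or-partial £1,500 increments; reduction = 12 × £22 = £264, leaving £880.
Elderly Relief Credit: £203,850 is below the £214,400 cutoff, so the full £3,400 applies.
Total: £162 + £880 + £3,400 = £4,442.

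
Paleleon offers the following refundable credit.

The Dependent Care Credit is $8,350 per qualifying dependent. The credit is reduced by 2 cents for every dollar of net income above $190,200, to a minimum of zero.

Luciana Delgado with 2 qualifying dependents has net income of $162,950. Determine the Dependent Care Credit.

Dependent Care Credit: base = 2 × $8,350 = $16,700. $162,950 is at or below the $190,200 threshold, so the full $16,700 applies.

$16,700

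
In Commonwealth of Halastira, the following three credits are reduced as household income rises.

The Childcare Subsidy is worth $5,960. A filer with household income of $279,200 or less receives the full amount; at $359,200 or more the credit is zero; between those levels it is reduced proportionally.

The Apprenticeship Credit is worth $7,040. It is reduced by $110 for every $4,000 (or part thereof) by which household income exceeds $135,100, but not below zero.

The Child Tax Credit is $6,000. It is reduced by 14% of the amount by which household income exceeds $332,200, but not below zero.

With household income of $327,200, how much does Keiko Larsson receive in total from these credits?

Childcare Subsidy: $327,200 is $48,000 into a $80,000 phase-out range, leaving 32,000/80,000 of the credit: $5,960 × 32,000/80,000 = $2,384.
Apprenticeship Credit: income exceeds $135,100 by $192,100, which is 49 full-or-partial $4,000 increments; reduction = 49 × $110 = $5,390, leaving $1,650.
Child Tax Credit: $327,200 is at or below the $332,200 threshold, so the full $6,000 applies.
Total: $2,384 + $1,650 + $6,000 = $10,034.

$10,034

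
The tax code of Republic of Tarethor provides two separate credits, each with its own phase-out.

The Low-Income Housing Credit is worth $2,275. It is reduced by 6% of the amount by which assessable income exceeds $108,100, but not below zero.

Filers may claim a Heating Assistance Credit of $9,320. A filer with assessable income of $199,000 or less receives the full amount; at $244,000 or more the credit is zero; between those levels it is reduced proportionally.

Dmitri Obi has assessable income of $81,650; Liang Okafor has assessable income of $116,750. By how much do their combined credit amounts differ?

Dmitri ($81,650): Low-Income Housing Credit: $81,650 is at or below the $108,100 threshold, so the full $2,275 applies. Heating Assistance Credit: $81,650 is at or below the $199,000 threshold, so the full $9,320 applies. total $2,275 + $9,320 = $11,595
Liang ($116,750): Low-Income Housing Credit: 6% of the $8,650 excess over $108,100 is $519; credit = $2,275 − $519 = $1,756. Heating Assistance Credit: $116,750 is at or below the $199,000 threshold, so the full $9,320 applies. total $1,756 + $9,320 = $11,076
Difference: |$11,595 − $11,076| = $519.

$519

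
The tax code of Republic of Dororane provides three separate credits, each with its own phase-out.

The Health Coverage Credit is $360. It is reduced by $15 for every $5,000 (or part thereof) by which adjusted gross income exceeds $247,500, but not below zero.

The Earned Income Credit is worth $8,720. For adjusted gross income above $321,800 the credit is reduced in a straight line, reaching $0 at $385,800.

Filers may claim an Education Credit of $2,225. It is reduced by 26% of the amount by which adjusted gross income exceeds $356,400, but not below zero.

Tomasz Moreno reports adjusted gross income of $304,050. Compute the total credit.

$11,125

Health Coverage Credit: income exceeds $247,500 by $56,550, which is 12 full-or-partial $5,000 increments; reduction = 12 × $15 = $180, leaving $180.
Earned Income Credit: $304,050 is at or below the $321,800 threshold, so the full $8,720 applies.
Education Credit: $304,050 is at or below the $356,400 threshold, so the full $2,225 applies.
Total: $180 + $8,720 + $2,225 = $11,125.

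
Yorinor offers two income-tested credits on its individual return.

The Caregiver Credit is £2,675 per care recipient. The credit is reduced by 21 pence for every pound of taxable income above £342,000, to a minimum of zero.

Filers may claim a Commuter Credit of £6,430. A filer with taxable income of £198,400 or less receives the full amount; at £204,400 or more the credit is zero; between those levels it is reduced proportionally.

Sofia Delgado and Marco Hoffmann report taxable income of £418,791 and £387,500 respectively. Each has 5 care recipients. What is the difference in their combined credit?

£3,820

Sofia (£418,791): Caregiver Credit: base = 5 × £2,675 = £13,375. 21% of the £76,791 excess over £342,000 is £16,126.11 ≥ base, so the credit is £0. Commuter Credit: £418,791 is at or above £204,400, so the credit is £0. total £0 + £0 = £0
Marco (£387,500): Caregiver Credit: base = 5 × £2,675 = £13,375. 21% of the £45,500 excess over £342,000 is £9,555; credit = £13,375 − £9,555 = £3,820. Commuter Credit: £387,500 is at or above £204,400, so the credit is £0. total £3,820 + £0 = £3,820
Difference: |£0 − £3,820| = £3,820.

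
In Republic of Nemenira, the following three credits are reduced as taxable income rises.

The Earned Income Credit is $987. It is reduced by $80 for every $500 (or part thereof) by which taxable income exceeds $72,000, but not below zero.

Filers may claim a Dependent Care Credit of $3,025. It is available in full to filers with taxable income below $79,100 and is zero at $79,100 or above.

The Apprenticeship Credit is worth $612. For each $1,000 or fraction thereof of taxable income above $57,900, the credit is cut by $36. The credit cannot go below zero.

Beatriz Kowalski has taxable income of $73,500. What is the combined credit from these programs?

Earned Income Credit: income exceeds $72,000 by $1,500, which is 3 full-or-partial $500 increments; reduction = 3 × $80 = $240, leaving $747.
Dependent Care Credit: $73,500 is below the $79,100 cutoff, so the full $3,025 applies.
Apprenticeship Credit: income exceeds $57,900 by $15,600, which is 16 full-or-partial $1,000 increments; reduction = 16 × $36 = $576, leaving $36.
Total: $747 + $3,025 + $36 = $3,808.

$3,808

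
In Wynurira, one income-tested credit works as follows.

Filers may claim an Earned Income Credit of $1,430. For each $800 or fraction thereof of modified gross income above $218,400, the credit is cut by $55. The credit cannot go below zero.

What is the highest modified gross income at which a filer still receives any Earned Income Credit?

After 25 increments the reduction is 25 × $55 = $1,375, leaving $55; one more increment wipes it out. Increment 25 ends at excess 25 × $800 = $20,000, so the highest qualifying income is $218,400 + $20,000 = $238,400.

$238,400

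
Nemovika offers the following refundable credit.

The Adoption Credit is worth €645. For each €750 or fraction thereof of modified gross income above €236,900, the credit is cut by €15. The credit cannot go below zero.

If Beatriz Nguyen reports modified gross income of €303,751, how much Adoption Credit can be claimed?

Adoption Credit: income exceeds €236,900 by €66,851 → 90 increments × €15 = €1,350 ≥ base, so the credit is €0.

€0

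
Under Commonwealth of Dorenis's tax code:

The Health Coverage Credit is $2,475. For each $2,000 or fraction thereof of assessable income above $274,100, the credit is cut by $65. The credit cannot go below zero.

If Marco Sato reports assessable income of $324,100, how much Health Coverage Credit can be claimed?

Health Coverage Credit: income exceeds $274,100 by $50,000, which is 25 full-or-partial $2,000 increments; reduction = 25 × $65 = $1,625, leaving $850.

$850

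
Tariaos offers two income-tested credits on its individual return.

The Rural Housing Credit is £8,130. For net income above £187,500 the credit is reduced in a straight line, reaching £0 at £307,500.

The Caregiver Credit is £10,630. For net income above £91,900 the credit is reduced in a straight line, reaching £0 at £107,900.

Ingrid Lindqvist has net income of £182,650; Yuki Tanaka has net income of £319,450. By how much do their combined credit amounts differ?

£8,130

Ingrid (£182,650): Rural Housing Credit: £182,650 is at or below the £187,500 threshold, so the full £8,130 applies. Caregiver Credit: £182,650 is at or above £107,900, so the credit is £0. total £8,130 + £0 = £8,130
Yuki (£319,450): Rural Housing Credit: £319,450 is at or above £307,500, so the credit is £0. Caregiver Credit: £319,450 is at or above £107,900, so the credit is £0. total £0 + £0 = £0
Difference: |£8,130 − £0| = £8,130.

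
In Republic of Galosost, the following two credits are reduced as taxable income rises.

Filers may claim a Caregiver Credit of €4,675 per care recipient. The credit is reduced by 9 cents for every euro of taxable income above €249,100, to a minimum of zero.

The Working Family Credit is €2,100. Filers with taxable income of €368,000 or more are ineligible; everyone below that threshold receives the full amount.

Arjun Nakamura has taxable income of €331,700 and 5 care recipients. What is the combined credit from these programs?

Caregiver Credit: base = 5 × €4,675 = €23,375. 9% of the €82,600 excess over €249,100 is €7,434; credit = €23,375 − €7,434 = €15,941.
Working Family Credit: €331,700 is below the €368,000 cutoff, so the full €2,100 applies.
Total: €15,941 + €2,100 = €18,041.

€18,041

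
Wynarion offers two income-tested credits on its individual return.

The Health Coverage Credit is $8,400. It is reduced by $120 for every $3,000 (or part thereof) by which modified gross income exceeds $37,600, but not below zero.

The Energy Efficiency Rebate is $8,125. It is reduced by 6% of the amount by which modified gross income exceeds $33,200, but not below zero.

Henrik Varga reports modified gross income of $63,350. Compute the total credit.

Health Coverage Credit: income exceeds $37,600 by $25,750, which is 9 full-or-partial $3,000 increments; reduction = 9 × $120 = $1,080, leaving $7,320.
Energy Efficiency Rebate: 6% of the $30,150 excess over $33,200 is $1,809; credit = $8,125 − $1,809 = $6,316.
Total: $7,320 + $6,316 = $13,636.

$13,636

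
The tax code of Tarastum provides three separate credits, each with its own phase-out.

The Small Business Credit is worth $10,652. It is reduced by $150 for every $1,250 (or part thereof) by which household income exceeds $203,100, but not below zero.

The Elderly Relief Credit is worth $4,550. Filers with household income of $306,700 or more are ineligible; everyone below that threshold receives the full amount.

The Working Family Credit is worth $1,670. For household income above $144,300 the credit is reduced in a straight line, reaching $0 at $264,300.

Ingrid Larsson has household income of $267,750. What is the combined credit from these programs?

$7,402

Small Business Credit: income exceeds $203,100 by $64,650, which is 52 full-or-partial $1,250 increments; reduction = 52 × $150 = $7,800, leaving $2,852.
Elderly Relief Credit: $267,750 is below the $306,700 cutoff, so the full $4,550 applies.
Working Family Credit: $267,750 is at or above $264,300, so the credit is $0.
Total: $2,852 + $4,550 + $0 = $7,402.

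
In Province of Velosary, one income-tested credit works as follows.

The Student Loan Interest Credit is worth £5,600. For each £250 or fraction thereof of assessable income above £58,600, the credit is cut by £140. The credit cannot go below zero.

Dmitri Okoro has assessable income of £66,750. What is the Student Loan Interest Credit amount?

Student Loan Interest Credit: income exceeds £58,600 by £8,150, which is 33 full-or-partial £250 increments; reduction = 33 × £140 = £4,620, leaving £980.

£980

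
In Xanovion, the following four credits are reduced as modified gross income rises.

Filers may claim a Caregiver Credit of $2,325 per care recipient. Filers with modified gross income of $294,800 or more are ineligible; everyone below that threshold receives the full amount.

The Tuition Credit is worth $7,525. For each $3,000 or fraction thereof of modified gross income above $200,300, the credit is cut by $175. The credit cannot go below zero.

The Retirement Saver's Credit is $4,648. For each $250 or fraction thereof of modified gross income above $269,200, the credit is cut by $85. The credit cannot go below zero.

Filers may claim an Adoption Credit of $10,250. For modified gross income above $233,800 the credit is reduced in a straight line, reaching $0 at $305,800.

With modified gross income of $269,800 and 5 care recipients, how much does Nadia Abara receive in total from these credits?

$24,468

Caregiver Credit: base = 5 × $2,325 = $11,625. $269,800 is below the $294,800 cutoff, so the full $11,625 applies.
Tuition Credit: income exceeds $200,300 by $69,500, which is 24 full-or-partial $3,000 increments; reduction = 24 × $175 = $4,200, leaving $3,325.
Retirement Saver's Credit: income exceeds $269,200 by $600, which is 3 full-or-partial $250 increments; reduction = 3 × $85 = $255, leaving $4,393.
Adoption Credit: $269,800 is $36,000 into a $72,000 phase-out range, leaving 36,000/72,000 of the credit: $10,250 × 36,000/72,000 = $5,125.
Total: $11,625 + $3,325 + $4,393 + $5,125 = $24,468.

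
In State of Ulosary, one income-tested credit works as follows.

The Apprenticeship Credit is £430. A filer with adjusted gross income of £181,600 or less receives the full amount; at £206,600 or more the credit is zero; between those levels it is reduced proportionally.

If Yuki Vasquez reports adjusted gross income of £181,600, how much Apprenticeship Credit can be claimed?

Apprenticeship Credit: £181,600 is at or below the £181,600 threshold, so the full £430 applies.

£430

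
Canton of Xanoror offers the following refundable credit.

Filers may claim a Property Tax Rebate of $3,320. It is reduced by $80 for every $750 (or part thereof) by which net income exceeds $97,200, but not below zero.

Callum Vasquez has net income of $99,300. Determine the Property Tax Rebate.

$3,080

Property Tax Rebate: income exceeds $97,200 by $2,100, which is 3 full-or-partial $750 increments; reduction = 3 × $80 = $240, leaving $3,080.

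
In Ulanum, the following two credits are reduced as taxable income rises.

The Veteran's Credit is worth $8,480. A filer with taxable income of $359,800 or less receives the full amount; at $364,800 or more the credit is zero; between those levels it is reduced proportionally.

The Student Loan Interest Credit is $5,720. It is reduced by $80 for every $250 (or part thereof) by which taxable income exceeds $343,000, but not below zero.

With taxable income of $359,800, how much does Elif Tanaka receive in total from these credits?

Veteran's Credit: $359,800 is at or below the $359,800 threshold, so the full $8,480 applies.
Student Loan Interest Credit: income exceeds $343,000 by $16,800, which is 68 full-or-partial $250 increments; reduction = 68 × $80 = $5,440, leaving $280.
Total: $8,480 + $280 = $8,760.

$8,760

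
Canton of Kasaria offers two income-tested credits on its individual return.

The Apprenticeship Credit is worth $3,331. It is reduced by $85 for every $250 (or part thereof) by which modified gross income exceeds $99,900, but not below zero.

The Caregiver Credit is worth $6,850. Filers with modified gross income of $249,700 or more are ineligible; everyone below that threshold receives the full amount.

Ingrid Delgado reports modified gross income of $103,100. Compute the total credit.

Apprenticeship Credit: income exceeds $99,900 by $3,200, which is 13 full-or-partial $250 increments; reduction = 13 × $85 = $1,105, leaving $2,226.
Caregiver Credit: $103,100 is below the $249,700 cutoff, so the full $6,850 applies.
Total: $2,226 + $6,850 = $9,076.

$9,076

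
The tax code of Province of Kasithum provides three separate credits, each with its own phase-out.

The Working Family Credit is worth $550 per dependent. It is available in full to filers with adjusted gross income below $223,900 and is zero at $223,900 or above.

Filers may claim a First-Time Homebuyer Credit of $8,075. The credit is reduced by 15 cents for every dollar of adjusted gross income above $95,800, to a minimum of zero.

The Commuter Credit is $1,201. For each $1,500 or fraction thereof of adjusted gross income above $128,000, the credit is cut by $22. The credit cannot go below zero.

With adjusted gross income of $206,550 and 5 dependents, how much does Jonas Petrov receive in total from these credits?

Working Family Credit: base = 5 × $550 = $2,750. $206,550 is below the $223,900 cutoff, so the full $2,750 applies.
First-Time Homebuyer Credit: 15% of the $110,750 excess over $95,800 is $16,612.50 ≥ base, so the credit is $0.
Commuter Credit: income exceeds $128,000 by $78,550, which is 53 full-or-partial $1,500 increments; reduction = 53 × $22 = $1,166, leaving $35.
Total: $2,750 + $0 + $35 = $2,785.

$2,785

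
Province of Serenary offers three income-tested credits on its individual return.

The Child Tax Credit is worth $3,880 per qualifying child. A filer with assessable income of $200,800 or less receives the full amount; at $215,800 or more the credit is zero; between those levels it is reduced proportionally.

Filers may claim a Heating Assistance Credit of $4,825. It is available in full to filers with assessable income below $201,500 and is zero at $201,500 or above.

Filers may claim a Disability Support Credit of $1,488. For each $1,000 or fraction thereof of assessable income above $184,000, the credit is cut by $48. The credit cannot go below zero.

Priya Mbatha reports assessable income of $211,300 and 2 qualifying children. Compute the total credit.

$2,472

Child Tax Credit: base = 2 × $3,880 = $7,760. $211,300 is $10,500 into a $15,000 phase-out range, leaving 4,500/15,000 of the credit: $7,760 × 4,500/15,000 = $2,328.
Heating Assistance Credit: $211,300 meets or exceeds the $201,500 cutoff, so the credit is $0.
Disability Support Credit: income exceeds $184,000 by $27,300, which is 28 full-or-partial $1,000 increments; reduction = 28 × $48 = $1,344, leaving $144.
Total: $2,328 + $0 + $144 = $2,472.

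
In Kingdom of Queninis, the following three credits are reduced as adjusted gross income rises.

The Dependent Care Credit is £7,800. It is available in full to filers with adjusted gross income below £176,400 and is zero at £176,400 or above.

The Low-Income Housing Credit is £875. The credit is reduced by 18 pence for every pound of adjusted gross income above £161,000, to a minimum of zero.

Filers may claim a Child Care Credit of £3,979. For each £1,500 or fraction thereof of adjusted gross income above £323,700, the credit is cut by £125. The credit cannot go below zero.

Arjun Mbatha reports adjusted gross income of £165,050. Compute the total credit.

£11,925

Dependent Care Credit: £165,050 is below the £176,400 cutoff, so the full £7,800 applies.
Low-Income Housing Credit: 18% of the £4,050 excess over £161,000 is £729; credit = £875 − £729 = £146.
Child Care Credit: £165,050 is at or below the £323,700 threshold, so the full £3,979 applies.
Total: £7,800 + £146 + £3,979 = £11,925.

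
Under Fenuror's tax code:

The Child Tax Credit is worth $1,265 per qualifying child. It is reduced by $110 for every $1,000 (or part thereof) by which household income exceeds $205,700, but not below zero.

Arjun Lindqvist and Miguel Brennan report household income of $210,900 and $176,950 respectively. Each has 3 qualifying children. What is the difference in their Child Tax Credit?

$660

Arjun ($210,900): Child Tax Credit: base = 3 × $1,265 = $3,795. income exceeds $205,700 by $5,200, which is 6 full-or-partial $1,000 increments; reduction = 6 × $110 = $660, leaving $3,135.
Miguel ($176,950): Child Tax Credit: base = 3 × $1,265 = $3,795. $176,950 is at or below the $205,700 threshold, so the full $3,795 applies.
Difference: |$3,135 − $3,795| = $660.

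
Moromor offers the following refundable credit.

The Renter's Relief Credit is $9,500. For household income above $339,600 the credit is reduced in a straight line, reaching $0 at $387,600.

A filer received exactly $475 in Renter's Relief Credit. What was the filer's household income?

$475 is 475/9,500 of the full $9,500, so 9,025/9,500 of the $48,000 range has been used: income = $339,600 + $48,000 × 9,025/9,500 = $385,200.

$385,200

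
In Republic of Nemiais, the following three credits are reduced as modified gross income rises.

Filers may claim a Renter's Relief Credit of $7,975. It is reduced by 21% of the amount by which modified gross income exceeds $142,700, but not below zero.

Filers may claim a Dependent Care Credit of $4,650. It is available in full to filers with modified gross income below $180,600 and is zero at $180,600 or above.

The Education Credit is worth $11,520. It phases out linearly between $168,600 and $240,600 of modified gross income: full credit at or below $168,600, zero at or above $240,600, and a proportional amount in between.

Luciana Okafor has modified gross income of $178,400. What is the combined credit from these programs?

$15,080

Renter's Relief Credit: 21% of the $35,700 excess over $142,700 is $7,497; credit = $7,975 − $7,497 = $478.
Dependent Care Credit: $178,400 is below the $180,600 cutoff, so the full $4,650 applies.
Education Credit: $178,400 is $9,800 into a $72,000 phase-out range, leaving 62,200/72,000 of the credit: $11,520 × 62,200/72,000 = $9,952.
Total: $478 + $4,650 + $9,952 = $15,080.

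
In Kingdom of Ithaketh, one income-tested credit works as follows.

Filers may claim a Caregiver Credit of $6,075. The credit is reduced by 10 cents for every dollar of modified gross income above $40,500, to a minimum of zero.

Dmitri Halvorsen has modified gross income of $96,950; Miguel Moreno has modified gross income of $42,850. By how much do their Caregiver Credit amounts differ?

Dmitri ($96,950): Caregiver Credit: 10% of the $56,450 excess over $40,500 is $5,645; credit = $6,075 − $5,645 = $430.
Miguel ($42,850): Caregiver Credit: 10% of the $2,350 excess over $40,500 is $235; credit = $6,075 − $235 = $5,840.
Difference: |$430 − $5,840| = $5,410.

$5,410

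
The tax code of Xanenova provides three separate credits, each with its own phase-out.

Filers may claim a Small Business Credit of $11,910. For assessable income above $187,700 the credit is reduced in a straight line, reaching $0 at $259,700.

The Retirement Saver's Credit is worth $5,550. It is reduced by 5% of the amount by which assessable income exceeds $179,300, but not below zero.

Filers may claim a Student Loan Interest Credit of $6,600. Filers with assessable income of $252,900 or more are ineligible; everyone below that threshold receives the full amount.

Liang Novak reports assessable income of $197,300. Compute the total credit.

$21,572

Small Business Credit: $197,300 is $9,600 into a $72,000 phase-out range, leaving 62,400/72,000 of the credit: $11,910 × 62,400/72,000 = $10,322.
Retirement Saver's Credit: 5% of the $18,000 excess over $179,300 is $900; credit = $5,550 − $900 = $4,650.
Student Loan Interest Credit: $197,300 is below the $252,900 cutoff, so the full $6,600 applies.
Total: $10,322 + $4,650 + $6,600 = $21,572.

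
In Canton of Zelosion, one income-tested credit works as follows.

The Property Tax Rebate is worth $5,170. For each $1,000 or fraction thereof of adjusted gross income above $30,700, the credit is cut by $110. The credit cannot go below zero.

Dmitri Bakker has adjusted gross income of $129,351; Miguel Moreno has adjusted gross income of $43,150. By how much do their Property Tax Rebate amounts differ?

$3,740

Dmitri ($129,351): Property Tax Rebate: income exceeds $30,700 by $98,651 → 99 increments × $110 = $10,890 ≥ base, so the credit is $0.
Miguel ($43,150): Property Tax Rebate: income exceeds $30,700 by $12,450, which is 13 full-or-partial $1,000 increments; reduction = 13 × $110 = $1,430, leaving $3,740.
Difference: |$0 − $3,740| = $3,740.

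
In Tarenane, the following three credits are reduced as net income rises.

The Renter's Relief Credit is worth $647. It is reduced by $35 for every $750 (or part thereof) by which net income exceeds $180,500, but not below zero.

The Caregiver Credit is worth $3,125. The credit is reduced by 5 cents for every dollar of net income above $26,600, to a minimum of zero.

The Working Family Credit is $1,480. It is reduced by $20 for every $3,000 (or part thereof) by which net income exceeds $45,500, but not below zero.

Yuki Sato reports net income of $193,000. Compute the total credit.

Renter's Relief Credit: income exceeds $180,500 by $12,500, which is 17 full-or-partial $750 increments; reduction = 17 × $35 = $595, leaving $52.
Caregiver Credit: 5% of the $166,400 excess over $26,600 is $8,320 ≥ base, so the credit is $0.
Working Family Credit: income exceeds $45,500 by $147,500, which is 50 full-or-partial $3,000 increments; reduction = 50 × $20 = $1,000, leaving $480.
Total: $52 + $0 + $480 = $532.

$532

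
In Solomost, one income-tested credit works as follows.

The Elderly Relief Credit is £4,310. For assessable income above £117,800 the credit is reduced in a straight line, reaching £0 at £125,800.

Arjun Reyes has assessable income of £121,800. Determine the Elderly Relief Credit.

Elderly Relief Credit: £121,800 is £4,000 into a £8,000 phase-out range, leaving 4,000/8,000 of the credit: £4,310 × 4,000/8,000 = £2,155.

£2,155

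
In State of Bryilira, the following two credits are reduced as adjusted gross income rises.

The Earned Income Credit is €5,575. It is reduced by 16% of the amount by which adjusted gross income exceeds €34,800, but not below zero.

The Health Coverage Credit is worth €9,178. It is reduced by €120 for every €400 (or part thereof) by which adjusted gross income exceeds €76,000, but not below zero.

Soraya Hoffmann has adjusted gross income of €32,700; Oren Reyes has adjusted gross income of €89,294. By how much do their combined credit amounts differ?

€9,655

Soraya (€32,700): Earned Income Credit: €32,700 is at or below the €34,800 threshold, so the full €5,575 applies. Health Coverage Credit: €32,700 is at or below the €76,000 threshold, so the full €9,178 applies. total €5,575 + €9,178 = €14,753
Oren (€89,294): Earned Income Credit: 16% of the €54,494 excess over €34,800 is €8,719.04 ≥ base, so the credit is €0. Health Coverage Credit: income exceeds €76,000 by €13,294, which is 34 full-or-partial €400 increments; reduction = 34 × €120 = €4,080, leaving €5,098. total €0 + €5,098 = €5,098
Difference: |€14,753 − €5,098| = €9,655.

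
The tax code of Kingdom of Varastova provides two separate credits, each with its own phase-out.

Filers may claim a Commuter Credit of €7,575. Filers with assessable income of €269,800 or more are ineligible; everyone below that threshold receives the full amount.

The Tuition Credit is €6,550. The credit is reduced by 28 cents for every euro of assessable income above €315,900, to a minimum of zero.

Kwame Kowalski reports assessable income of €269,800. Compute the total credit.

€6,550

Commuter Credit: €269,800 meets or exceeds the €269,800 cutoff, so the credit is €0.
Tuition Credit: €269,800 is at or below the €315,900 threshold, so the full €6,550 applies.
Total: €0 + €6,550 = €6,550.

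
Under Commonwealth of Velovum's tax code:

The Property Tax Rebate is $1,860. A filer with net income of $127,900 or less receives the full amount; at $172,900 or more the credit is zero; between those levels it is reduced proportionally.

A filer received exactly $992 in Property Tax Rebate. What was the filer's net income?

$148,900

$992 is 992/1,860 of the full $1,860, so 868/1,860 of the $45,000 range has been used: income = $127,900 + $45,000 × 868/1,860 = $148,900.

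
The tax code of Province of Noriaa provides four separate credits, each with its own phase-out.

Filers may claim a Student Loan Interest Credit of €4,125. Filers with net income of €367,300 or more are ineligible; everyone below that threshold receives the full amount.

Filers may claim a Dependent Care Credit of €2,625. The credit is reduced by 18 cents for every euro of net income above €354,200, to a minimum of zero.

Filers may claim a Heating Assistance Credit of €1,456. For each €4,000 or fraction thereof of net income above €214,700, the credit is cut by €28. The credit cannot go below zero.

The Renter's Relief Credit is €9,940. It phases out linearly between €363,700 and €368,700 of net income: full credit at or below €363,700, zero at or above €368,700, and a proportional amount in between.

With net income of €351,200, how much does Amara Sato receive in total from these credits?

€17,166

Student Loan Interest Credit: €351,200 is below the €367,300 cutoff, so the full €4,125 applies.
Dependent Care Credit: €351,200 is at or below the €354,200 threshold, so the full €2,625 applies.
Heating Assistance Credit: income exceeds €214,700 by €136,500, which is 35 full-or-partial €4,000 increments; reduction = 35 × €28 = €980, leaving €476.
Renter's Relief Credit: €351,200 is at or below the €363,700 threshold, so the full €9,940 applies.
Total: €4,125 + €2,625 + €476 + €9,940 = €17,166.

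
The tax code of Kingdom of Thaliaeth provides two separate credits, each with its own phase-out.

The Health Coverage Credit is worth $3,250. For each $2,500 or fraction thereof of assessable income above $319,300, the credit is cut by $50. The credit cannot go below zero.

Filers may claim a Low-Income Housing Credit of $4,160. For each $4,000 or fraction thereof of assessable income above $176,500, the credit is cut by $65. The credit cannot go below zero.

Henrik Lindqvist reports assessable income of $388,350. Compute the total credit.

$2,565

Health Coverage Credit: income exceeds $319,300 by $69,050, which is 28 full-or-partial $2,500 increments; reduction = 28 × $50 = $1,400, leaving $1,850.
Low-Income Housing Credit: income exceeds $176,500 by $211,850, which is 53 full-or-partial $4,000 increments; reduction = 53 × $65 = $3,445, leaving $715.
Total: $1,850 + $715 = $2,565.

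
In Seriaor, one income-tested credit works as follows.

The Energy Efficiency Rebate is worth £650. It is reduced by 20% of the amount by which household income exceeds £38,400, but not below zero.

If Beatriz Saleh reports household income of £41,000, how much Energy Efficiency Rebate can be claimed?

£130

Energy Efficiency Rebate: 20% of the £2,600 excess over £38,400 is £520; credit = £650 − £520 = £130.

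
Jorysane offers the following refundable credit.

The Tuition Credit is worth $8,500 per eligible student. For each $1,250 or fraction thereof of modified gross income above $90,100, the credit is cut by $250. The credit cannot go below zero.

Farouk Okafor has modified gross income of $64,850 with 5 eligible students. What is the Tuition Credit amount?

Tuition Credit: base = 5 × $8,500 = $42,500. $64,850 is at or below the $90,100 threshold, so the full $42,500 applies.

$42,500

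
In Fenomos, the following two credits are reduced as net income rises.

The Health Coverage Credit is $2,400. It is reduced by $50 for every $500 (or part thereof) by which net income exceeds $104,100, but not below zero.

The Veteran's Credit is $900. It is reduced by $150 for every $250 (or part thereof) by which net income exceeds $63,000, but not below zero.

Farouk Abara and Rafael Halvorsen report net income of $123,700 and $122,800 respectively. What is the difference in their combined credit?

Farouk ($123,700): Health Coverage Credit: income exceeds $104,100 by $19,600, which is 40 full-or-partial $500 increments; reduction = 40 × $50 = $2,000, leaving $400. Veteran's Credit: income exceeds $63,000 by $60,700 → 243 increments × $150 = $36,450 ≥ base, so the credit is $0. total $400 + $0 = $400
Rafael ($122,800): Health Coverage Credit: income exceeds $104,100 by $18,700, which is 38 full-or-partial $500 increments; reduction = 38 × $50 = $1,900, leaving $500. Veteran's Credit: income exceeds $63,000 by $59,800 → 240 increments × $150 = $36,000 ≥ base, so the credit is $0. total $500 + $0 = $500
Difference: |$400 − $500| = $100.

$100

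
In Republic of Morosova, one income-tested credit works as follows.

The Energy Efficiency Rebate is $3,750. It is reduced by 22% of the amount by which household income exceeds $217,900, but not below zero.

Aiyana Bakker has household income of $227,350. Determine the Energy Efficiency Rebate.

$1,671

Energy Efficiency Rebate: 22% of the $9,450 excess over $217,900 is $2,079; credit = $3,750 − $2,079 = $1,671.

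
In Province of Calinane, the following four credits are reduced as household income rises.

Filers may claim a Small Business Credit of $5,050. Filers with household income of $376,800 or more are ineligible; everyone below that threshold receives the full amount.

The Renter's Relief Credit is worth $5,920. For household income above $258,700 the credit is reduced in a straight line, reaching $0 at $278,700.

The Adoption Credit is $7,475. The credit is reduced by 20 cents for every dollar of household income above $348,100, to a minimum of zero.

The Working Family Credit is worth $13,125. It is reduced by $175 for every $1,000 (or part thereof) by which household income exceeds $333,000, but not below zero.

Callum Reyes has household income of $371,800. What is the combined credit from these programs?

$14,085

Small Business Credit: $371,800 is below the $376,800 cutoff, so the full $5,050 applies.
Renter's Relief Credit: $371,800 is at or above $278,700, so the credit is $0.
Adoption Credit: 20% of the $23,700 excess over $348,100 is $4,740; credit = $7,475 − $4,740 = $2,735.
Working Family Credit: income exceeds $333,000 by $38,800, which is 39 full-or-partial $1,000 increments; reduction = 39 × $175 = $6,825, leaving $6,300.
Total: $5,050 + $0 + $2,735 + $6,300 = $14,085.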